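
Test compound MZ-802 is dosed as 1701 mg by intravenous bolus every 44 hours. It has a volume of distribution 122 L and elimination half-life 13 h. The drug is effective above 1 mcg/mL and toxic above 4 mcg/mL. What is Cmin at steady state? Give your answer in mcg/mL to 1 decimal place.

Over one 44-h interval, 44/13 ≈ 3.3846 half-lives elapse, leaving f ≈ 0.0957 of each dose.
Accumulation ratio R = 1/(1 − f) ≈ 1/0.9043 ≈ 1.1058.
Single-dose peak C₀ = D/Vd = 1701/122 ≈ 13.943 mcg/mL.
Cmax,ss = C₀/(1 − f) ≈ 13.943/0.9043 ≈ 15.419 mcg/mL.
One interval later, Cmin,ss = Cmax,ss·e^(−kτ) ≈ 15.419 × 0.0957 ≈ 1.476 mcg/mL.
Trough 1.5 mcg/mL vs MEC 1 mcg/mL: adequate.

1.5 mcg/mL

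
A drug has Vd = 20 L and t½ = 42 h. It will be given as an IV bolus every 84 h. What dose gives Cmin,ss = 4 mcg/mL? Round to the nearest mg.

τ/t½ = 84/42 ≈ 2, so f = (1/2)^(84/42) ≈ 0.250000.
Cmin,ss = (D/Vd)·f/(1−f), so D = Cmin,ss·Vd·(1−f)/f.
D = 4 × 20 × (1−f)/f ≈ 4 × 20 × 3.00000 ≈ 240.00 mg.

240 mg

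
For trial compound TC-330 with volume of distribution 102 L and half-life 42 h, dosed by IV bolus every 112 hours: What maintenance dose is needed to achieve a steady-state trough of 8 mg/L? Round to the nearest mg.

τ/t½ = 112/42 ≈ 2.6667, so f = (1/2)^(112/42) ≈ 0.157490.
Cmin,ss = (D/Vd)·f/(1−f), so D = Cmin,ss·Vd·(1−f)/f.
D = 8 × 102 × (1−f)/f ≈ 8 × 102 × 5.34961 ≈ 4365.28 mg.

4365 mg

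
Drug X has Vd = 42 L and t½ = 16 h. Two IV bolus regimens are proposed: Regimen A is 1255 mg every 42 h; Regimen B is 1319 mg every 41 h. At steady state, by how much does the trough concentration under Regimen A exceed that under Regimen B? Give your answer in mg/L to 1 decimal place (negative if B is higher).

-0.6 mg/L

Regimen A: f = (1/2)^(42/16) ≈ 0.1621; Cmin,ss = (1255/42)·f/(1−f) ≈ 5.781 mg/L.
Regimen B: f = (1/2)^(41/16) ≈ 0.1693; Cmin,ss = (1319/42)·f/(1−f) ≈ 6.400 mg/L.
Difference ≈ 5.781 − 6.400 ≈ -0.619 mg/L.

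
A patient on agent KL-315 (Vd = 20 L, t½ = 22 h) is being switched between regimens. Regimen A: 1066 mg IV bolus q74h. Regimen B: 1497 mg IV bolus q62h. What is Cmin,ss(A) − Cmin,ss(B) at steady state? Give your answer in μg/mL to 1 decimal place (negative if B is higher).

Regimen A: f = (1/2)^(74/22) ≈ 0.0972; Cmin,ss = (1066/20)·f/(1−f) ≈ 5.739 μg/mL.
Regimen B: f = (1/2)^(62/22) ≈ 0.1418; Cmin,ss = (1497/20)·f/(1−f) ≈ 12.367 μg/mL.
Difference ≈ 5.739 − 12.367 ≈ -6.628 μg/mL.

-6.6 μg/mL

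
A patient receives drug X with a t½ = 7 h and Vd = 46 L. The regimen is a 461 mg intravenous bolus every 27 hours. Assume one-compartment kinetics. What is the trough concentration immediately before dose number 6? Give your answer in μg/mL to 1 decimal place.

f = (1/2)^(τ/t½) = (1/2)^(27/7) ≈ 0.0690.
C₀ = D/Vd = 461/46 ≈ 10.022 μg/mL.
Before the 6th dose, 5 doses have been given. Superposition: Cmin = C₀·(f + f² + … + f^5).
≈ 10.022 × (0.0690 + 0.0048 + 0.0003 + 0.0000 + 0.0000) ≈ 10.022 × 0.0741 ≈ 0.743 μg/mL.

0.7 μg/mL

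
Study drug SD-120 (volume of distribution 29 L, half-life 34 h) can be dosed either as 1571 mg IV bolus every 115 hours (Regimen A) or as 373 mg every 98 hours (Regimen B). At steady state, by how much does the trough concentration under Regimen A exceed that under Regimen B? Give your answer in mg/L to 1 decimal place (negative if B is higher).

Regimen A: f = (1/2)^(115/34) ≈ 0.0959; Cmin,ss = (1571/29)·f/(1−f) ≈ 5.746 mg/L.
Regimen B: f = (1/2)^(98/34) ≈ 0.1356; Cmin,ss = (373/29)·f/(1−f) ≈ 2.018 mg/L.
Difference ≈ 5.746 − 2.018 ≈ 3.728 mg/L.

3.7 mg/L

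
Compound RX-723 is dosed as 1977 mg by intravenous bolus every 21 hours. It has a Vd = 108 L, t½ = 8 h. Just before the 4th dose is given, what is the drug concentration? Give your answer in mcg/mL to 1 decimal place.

3.5 mcg/mL

f = (1/2)^(τ/t½) = (1/2)^(21/8) ≈ 0.1621.
C₀ = D/Vd = 1977/108 ≈ 18.306 mcg/mL.
Before the 4th dose, 3 doses have been given. Superposition: Cmin = C₀·(f + f² + … + f^3).
≈ 18.306 × (0.1621 + 0.0263 + 0.0043) ≈ 18.306 × 0.1927 ≈ 3.528 mcg/mL.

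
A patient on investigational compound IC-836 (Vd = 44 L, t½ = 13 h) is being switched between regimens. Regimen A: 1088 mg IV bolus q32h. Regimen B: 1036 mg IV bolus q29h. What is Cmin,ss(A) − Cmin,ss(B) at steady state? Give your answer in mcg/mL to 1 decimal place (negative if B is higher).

Regimen A: f = (1/2)^(32/13) ≈ 0.1816; Cmin,ss = (1088/44)·f/(1−f) ≈ 5.487 mcg/mL.
Regimen B: f = (1/2)^(29/13) ≈ 0.2130; Cmin,ss = (1036/44)·f/(1−f) ≈ 6.373 mcg/mL.
Difference ≈ 5.487 − 6.373 ≈ -0.886 mcg/mL.

-0.9 mcg/mL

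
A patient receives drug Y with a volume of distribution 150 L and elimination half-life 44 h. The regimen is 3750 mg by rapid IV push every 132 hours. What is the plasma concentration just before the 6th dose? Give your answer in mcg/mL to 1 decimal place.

f = (1/2)^(τ/t½) = (1/2)^(132/44) ≈ 0.1250.
C₀ = D/Vd = 3750/150 ≈ 25.000 mcg/mL.
Before the 6th dose, 5 doses have been given. Superposition: Cmin = C₀·(f + f² + … + f^5).
≈ 25.000 × (0.1250 + 0.0156 + 0.0020 + 0.0002 + 0.0000) ≈ 25.000 × 0.1428 ≈ 3.570 mcg/mL.

3.6 mcg/mL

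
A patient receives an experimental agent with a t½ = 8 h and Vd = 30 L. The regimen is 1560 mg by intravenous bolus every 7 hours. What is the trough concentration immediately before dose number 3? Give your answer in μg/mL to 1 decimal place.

f = (1/2)^(τ/t½) = (1/2)^(7/8) ≈ 0.5453.
C₀ = D/Vd = 1560/30 ≈ 52.000 μg/mL.
Before the 3rd dose, 2 doses have been given. Superposition: Cmin = C₀·(f + f²).
≈ 52.000 × (0.5453 + 0.2974) ≈ 52.000 × 0.8427 ≈ 43.820 μg/mL.

43.8 μg/mL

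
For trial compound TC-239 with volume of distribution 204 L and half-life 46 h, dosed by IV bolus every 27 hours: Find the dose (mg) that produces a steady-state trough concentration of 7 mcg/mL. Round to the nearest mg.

717 mg

τ/t½ = 27/46 ≈ 0.58696, so f = (1/2)^(27/46) ≈ 0.665746.
Cmin,ss = (D/Vd)·f/(1−f), so D = Cmin,ss·Vd·(1−f)/f.
D = 7 × 204 × (1−f)/f ≈ 7 × 204 × 0.50207 ≈ 716.96 mg.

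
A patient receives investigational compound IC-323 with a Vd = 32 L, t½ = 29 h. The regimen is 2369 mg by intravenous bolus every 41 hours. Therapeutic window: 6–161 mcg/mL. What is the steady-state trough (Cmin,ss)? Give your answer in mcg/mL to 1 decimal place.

τ/t½ = 41/29 ≈ 1.4138, so fraction remaining f = (1/2)^(41/29) ≈ 0.3753.
At steady state, accumulation factor R = 1/(1 − e^(−kτ)) ≈ 1.6008.
Single-dose peak C₀ = D/Vd = 2369/32 ≈ 74.031 mcg/mL.
Steady-state peak Cmax,ss = C₀·R ≈ 74.031 × 1.6008 ≈ 118.509 mcg/mL.
Steady-state trough Cmin,ss = Cmax,ss·f ≈ 118.509 × 0.3753 ≈ 44.476 mcg/mL.
Trough 44.5 mcg/mL vs MEC 6 mcg/mL: adequate.

44.5 mcg/mL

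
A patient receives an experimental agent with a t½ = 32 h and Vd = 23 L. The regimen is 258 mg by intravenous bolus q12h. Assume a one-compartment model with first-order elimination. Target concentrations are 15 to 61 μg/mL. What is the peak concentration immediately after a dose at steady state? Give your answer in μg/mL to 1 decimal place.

49.0 μg/mL

k = ln2/t½ = ln2/32 ≈ 0.021661 h⁻¹; fraction remaining f = e^(−kτ) = e^(−0.021661×12) ≈ 0.7711.
Accumulation ratio R = 1/(1 − f) ≈ 1/0.2289 ≈ 4.3687.
Single-dose peak C₀ = D/Vd = 258/23 ≈ 11.217 μg/mL.
Steady-state peak Cmax,ss = C₀·R ≈ 11.217 × 4.3687 ≈ 49.004 μg/mL.
Peak 49.0 μg/mL vs MTC 61 μg/mL: below toxic threshold.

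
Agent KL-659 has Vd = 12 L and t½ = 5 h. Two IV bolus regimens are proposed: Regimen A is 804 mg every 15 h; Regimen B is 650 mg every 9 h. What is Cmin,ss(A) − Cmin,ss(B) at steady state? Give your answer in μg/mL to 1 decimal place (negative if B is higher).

Regimen A: f = (1/2)^(15/5) ≈ 0.1250; Cmin,ss = (804/12)·f/(1−f) ≈ 9.571 μg/mL.
Regimen B: f = (1/2)^(9/5) ≈ 0.2872; Cmin,ss = (650/12)·f/(1−f) ≈ 21.825 μg/mL.
Difference ≈ 9.571 − 21.825 ≈ -12.254 μg/mL.

-12.3 μg/mL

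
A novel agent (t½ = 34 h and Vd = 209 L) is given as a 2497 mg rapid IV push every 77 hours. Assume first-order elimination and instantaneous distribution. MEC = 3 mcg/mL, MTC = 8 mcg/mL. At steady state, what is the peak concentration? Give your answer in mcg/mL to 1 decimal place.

15.1 mcg/mL

Over one 77-h interval, 77/34 ≈ 2.2647 half-lives elapse, leaving f ≈ 0.2081 of each dose.
Accumulation ratio R = 1/(1 − f) ≈ 1/0.7919 ≈ 1.2628.
Each bolus raises the concentration by D/Vd = 2497/209 ≈ 11.947 mcg/mL.
Steady-state peak Cmax,ss = C₀·R ≈ 11.947 × 1.2628 ≈ 15.087 mcg/mL.
Peak 15.1 mcg/mL vs MTC 8 mcg/mL: exceeds toxic threshold.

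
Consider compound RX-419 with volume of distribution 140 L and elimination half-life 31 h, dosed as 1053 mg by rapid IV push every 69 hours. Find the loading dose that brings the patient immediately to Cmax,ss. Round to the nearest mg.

f = (1/2)^(69/31) ≈ 0.213779; accumulation ratio R = 1/(1−f) ≈ 1.27191.
Loading dose to hit Cmax,ss on first dose: D_load = D_maint·R ≈ 1053 × 1.27191 ≈ 1339.32 mg.

1339 mg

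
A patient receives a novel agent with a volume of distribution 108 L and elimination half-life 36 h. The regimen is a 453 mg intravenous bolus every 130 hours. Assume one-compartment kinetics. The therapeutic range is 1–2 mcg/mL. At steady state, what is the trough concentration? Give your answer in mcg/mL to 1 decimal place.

0.4 mcg/mL

k = ln2/t½ = ln2/36 ≈ 0.019254 h⁻¹; fraction remaining f = e^(−kτ) = e^(−0.019254×130) ≈ 0.0818.
Accumulation ratio R = 1/(1 − f) ≈ 1/0.9182 ≈ 1.0891.
Each bolus raises the concentration by D/Vd = 453/108 ≈ 4.194 mcg/mL.
Steady-state peak Cmax,ss = C₀·R ≈ 4.194 × 1.0891 ≈ 4.568 mcg/mL.
Steady-state trough Cmin,ss = Cmax,ss·f ≈ 4.568 × 0.0818 ≈ 0.374 mcg/mL.
Trough 0.4 mcg/mL vs MEC 1 mcg/mL: subtherapeutic.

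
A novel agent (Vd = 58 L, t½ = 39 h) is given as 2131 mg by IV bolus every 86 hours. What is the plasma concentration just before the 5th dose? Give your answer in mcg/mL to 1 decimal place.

10.2 mcg/mL

f = (1/2)^(τ/t½) = (1/2)^(86/39) ≈ 0.2169.
C₀ = D/Vd = 2131/58 ≈ 36.741 mcg/mL.
Before the 5th dose, 4 doses have been given. Superposition: Cmin = C₀·(f + f² + … + f^4).
≈ 36.741 × (0.2169 + 0.0470 + 0.0102 + 0.0022) ≈ 36.741 × 0.2763 ≈ 10.152 mcg/mL.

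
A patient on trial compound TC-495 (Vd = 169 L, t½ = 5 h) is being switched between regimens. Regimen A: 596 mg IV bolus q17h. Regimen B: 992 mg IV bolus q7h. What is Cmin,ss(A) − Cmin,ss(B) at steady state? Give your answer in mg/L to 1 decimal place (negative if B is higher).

Regimen A: f = (1/2)^(17/5) ≈ 0.0947; Cmin,ss = (596/169)·f/(1−f) ≈ 0.369 mg/L.
Regimen B: f = (1/2)^(7/5) ≈ 0.3789; Cmin,ss = (992/169)·f/(1−f) ≈ 3.581 mg/L.
Difference ≈ 0.369 − 3.581 ≈ -3.212 mg/L.

-3.2 mg/L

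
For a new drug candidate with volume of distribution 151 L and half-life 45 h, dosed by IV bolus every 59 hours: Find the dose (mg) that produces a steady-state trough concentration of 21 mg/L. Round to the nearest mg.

4697 mg

τ/t½ = 59/45 ≈ 1.3111, so f = (1/2)^(59/45) ≈ 0.403010.
Cmin,ss = (D/Vd)·f/(1−f), so D = Cmin,ss·Vd·(1−f)/f.
D = 21 × 151 × (1−f)/f ≈ 21 × 151 × 1.48133 ≈ 4697.30 mg.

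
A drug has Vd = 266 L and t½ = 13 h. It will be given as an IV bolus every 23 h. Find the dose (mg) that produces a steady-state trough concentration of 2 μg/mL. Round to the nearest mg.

τ/t½ = 23/13 ≈ 1.7692, so f = (1/2)^(23/13) ≈ 0.293365.
Cmin,ss = (D/Vd)·f/(1−f), so D = Cmin,ss·Vd·(1−f)/f.
D = 2 × 266 × (1−f)/f ≈ 2 × 266 × 2.40872 ≈ 1281.44 mg.

1281 mg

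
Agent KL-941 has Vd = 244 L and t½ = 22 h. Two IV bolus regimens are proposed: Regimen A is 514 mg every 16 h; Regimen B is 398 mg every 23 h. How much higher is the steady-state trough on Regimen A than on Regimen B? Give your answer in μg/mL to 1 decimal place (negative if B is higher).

1.7 μg/mL

Regimen A: f = (1/2)^(16/22) ≈ 0.6040; Cmin,ss = (514/244)·f/(1−f) ≈ 3.213 μg/mL.
Regimen B: f = (1/2)^(23/22) ≈ 0.4845; Cmin,ss = (398/244)·f/(1−f) ≈ 1.533 μg/mL.
Difference ≈ 3.213 − 1.533 ≈ 1.680 μg/mL.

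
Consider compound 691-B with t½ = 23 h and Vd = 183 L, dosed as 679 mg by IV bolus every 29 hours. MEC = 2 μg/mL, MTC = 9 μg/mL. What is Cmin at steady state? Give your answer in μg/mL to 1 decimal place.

2.7 μg/mL

k = ln2/t½ = ln2/23 ≈ 0.030137 h⁻¹; fraction remaining f = e^(−kτ) = e^(−0.030137×29) ≈ 0.4173.
Single-dose peak C₀ = D/Vd = 679/183 ≈ 3.710 μg/mL.
Steady-state trough Cmin,ss = C₀·f/(1−f) ≈ 3.710 × 0.4173/0.5827 ≈ 2.657 μg/mL.
Trough 2.7 μg/mL vs MEC 2 μg/mL: adequate.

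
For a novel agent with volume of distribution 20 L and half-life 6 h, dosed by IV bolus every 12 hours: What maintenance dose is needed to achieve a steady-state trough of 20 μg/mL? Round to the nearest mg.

1200 mg

τ/t½ = 12/6 ≈ 2, so f = (1/2)^(12/6) ≈ 0.250000.
Cmin,ss = (D/Vd)·f/(1−f), so D = Cmin,ss·Vd·(1−f)/f.
D = 20 × 20 × (1−f)/f ≈ 20 × 20 × 3.00000 ≈ 1200.00 mg.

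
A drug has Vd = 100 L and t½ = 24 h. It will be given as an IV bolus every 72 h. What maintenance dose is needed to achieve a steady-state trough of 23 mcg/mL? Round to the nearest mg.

τ/t½ = 72/24 ≈ 3, so f = (1/2)^(72/24) ≈ 0.125000.
Cmin,ss = (D/Vd)·f/(1−f), so D = Cmin,ss·Vd·(1−f)/f.
D = 23 × 100 × (1−f)/f ≈ 23 × 100 × 7.00000 ≈ 16100.00 mg.

16100 mg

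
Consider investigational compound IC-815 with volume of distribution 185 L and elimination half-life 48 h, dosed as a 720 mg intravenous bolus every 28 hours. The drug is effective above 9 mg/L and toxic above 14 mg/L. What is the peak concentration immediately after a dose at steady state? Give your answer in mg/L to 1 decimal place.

τ/t½ = 28/48 ≈ 0.58333, so fraction remaining f = (1/2)^(28/48) ≈ 0.6674.
Accumulation ratio R = 1/(1 − f) ≈ 1/0.3326 ≈ 3.0066.
Single-dose peak C₀ = D/Vd = 720/185 ≈ 3.892 mg/L.
Cmax,ss = C₀/(1 − f) ≈ 3.892/0.3326 ≈ 11.702 mg/L.
Peak 11.7 mg/L vs MTC 14 mg/L: below toxic threshold.

11.7 mg/L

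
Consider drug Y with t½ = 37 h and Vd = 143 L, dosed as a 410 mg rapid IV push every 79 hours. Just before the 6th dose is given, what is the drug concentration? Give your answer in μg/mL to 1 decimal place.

f = (1/2)^(τ/t½) = (1/2)^(79/37) ≈ 0.2276.
C₀ = D/Vd = 410/143 ≈ 2.867 μg/mL.
Before the 6th dose, 5 doses have been given. Superposition: Cmin = C₀·(f + f² + … + f^5).
≈ 2.867 × (0.2276 + 0.0518 + 0.0118 + 0.0027 + 0.0006) ≈ 2.867 × 0.2945 ≈ 0.844 μg/mL.

0.8 μg/mL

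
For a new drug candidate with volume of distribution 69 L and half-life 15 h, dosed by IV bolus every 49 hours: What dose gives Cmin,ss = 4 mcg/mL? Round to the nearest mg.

τ/t½ = 49/15 ≈ 3.2667, so f = (1/2)^(49/15) ≈ 0.103905.
Cmin,ss = (D/Vd)·f/(1−f), so D = Cmin,ss·Vd·(1−f)/f.
D = 4 × 69 × (1−f)/f ≈ 4 × 69 × 8.62418 ≈ 2380.27 mg.

2380 mg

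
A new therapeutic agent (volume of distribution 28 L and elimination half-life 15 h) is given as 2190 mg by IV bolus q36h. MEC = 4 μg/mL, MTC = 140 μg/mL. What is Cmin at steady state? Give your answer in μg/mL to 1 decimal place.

Over one 36-h interval, 36/15 ≈ 2.4 half-lives elapse, leaving f ≈ 0.1895 of each dose.
Accumulation ratio R = 1/(1 − f) ≈ 1/0.8105 ≈ 1.2338.
Each bolus raises the concentration by D/Vd = 2190/28 ≈ 78.214 μg/mL.
Cmax,ss = C₀/(1 − f) ≈ 78.214/0.8105 ≈ 96.501 μg/mL.
Steady-state trough Cmin,ss = Cmax,ss·f ≈ 96.501 × 0.1895 ≈ 18.287 μg/mL.
Trough 18.3 μg/mL vs MEC 4 μg/mL: adequate.

18.3 μg/mL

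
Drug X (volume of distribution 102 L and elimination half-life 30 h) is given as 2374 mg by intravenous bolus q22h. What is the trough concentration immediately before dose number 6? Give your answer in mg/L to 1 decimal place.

32.4 mg/L

f = (1/2)^(τ/t½) = (1/2)^(22/30) ≈ 0.6015.
C₀ = D/Vd = 2374/102 ≈ 23.275 mg/L.
Before the 6th dose, 5 doses have been given. Superposition: Cmin = C₀·(f + f² + … + f^5).
≈ 23.275 × (0.6015 + 0.3618 + 0.2176 + 0.1309 + 0.0787) ≈ 23.275 × 1.3905 ≈ 32.364 mg/L.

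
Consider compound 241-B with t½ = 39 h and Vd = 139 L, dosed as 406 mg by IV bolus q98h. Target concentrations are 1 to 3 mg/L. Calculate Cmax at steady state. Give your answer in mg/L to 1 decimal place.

Over one 98-h interval, 98/39 ≈ 2.5128 half-lives elapse, leaving f ≈ 0.1752 of each dose.
Accumulation ratio R = 1/(1 − f) ≈ 1/0.8248 ≈ 1.2124.
Single-dose peak C₀ = D/Vd = 406/139 ≈ 2.921 mg/L.
Steady-state peak Cmax,ss = C₀·R ≈ 2.921 × 1.2124 ≈ 3.541 mg/L.
Peak 3.5 mg/L vs MTC 3 mg/L: exceeds toxic threshold.

3.5 mg/L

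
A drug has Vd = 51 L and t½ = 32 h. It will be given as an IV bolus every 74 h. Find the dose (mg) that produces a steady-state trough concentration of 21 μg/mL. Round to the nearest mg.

τ/t½ = 74/32 ≈ 2.3125, so f = (1/2)^(74/32) ≈ 0.201311.
Cmin,ss = (D/Vd)·f/(1−f), so D = Cmin,ss·Vd·(1−f)/f.
D = 21 × 51 × (1−f)/f ≈ 21 × 51 × 3.96744 ≈ 4249.13 mg.

4249 mg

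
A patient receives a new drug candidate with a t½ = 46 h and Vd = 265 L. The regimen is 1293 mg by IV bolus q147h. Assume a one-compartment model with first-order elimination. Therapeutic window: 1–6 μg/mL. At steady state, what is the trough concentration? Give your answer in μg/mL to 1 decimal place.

τ/t½ = 147/46 ≈ 3.1957, so fraction remaining f = (1/2)^(147/46) ≈ 0.1091.
Accumulation ratio R = 1/(1 − f) ≈ 1/0.8909 ≈ 1.1225.
Each bolus raises the concentration by D/Vd = 1293/265 ≈ 4.879 μg/mL.
Steady-state peak Cmax,ss = C₀·R ≈ 4.879 × 1.1225 ≈ 5.477 μg/mL.
Steady-state trough Cmin,ss = Cmax,ss·f ≈ 5.477 × 0.1091 ≈ 0.598 μg/mL.
Trough 0.6 μg/mL vs MEC 1 μg/mL: subtherapeutic.

0.6 μg/mL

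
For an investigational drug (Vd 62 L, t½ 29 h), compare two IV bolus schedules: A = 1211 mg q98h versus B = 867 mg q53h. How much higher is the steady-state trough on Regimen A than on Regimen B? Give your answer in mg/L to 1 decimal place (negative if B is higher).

-3.4 mg/L

Regimen A: f = (1/2)^(98/29) ≈ 0.0961; Cmin,ss = (1211/62)·f/(1−f) ≈ 2.077 mg/L.
Regimen B: f = (1/2)^(53/29) ≈ 0.2817; Cmin,ss = (867/62)·f/(1−f) ≈ 5.484 mg/L.
Difference ≈ 2.077 − 5.484 ≈ -3.407 mg/L.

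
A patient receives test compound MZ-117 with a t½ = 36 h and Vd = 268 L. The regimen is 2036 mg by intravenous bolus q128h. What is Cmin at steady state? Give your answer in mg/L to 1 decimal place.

0.7 mg/L

Over one 128-h interval, 128/36 ≈ 3.5556 half-lives elapse, leaving f ≈ 0.0850 of each dose.
Each bolus raises the concentration by D/Vd = 2036/268 ≈ 7.597 mg/L.
Steady-state trough Cmin,ss = C₀·f/(1−f) ≈ 7.597 × 0.0850/0.9150 ≈ 0.706 mg/L.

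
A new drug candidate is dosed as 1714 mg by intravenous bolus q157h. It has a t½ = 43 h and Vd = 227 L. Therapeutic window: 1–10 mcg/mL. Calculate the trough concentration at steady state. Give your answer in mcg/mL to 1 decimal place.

τ/t½ = 157/43 ≈ 3.6512, so fraction remaining f = (1/2)^(157/43) ≈ 0.0796.
At steady state, accumulation factor R = 1/(1 − e^(−kτ)) ≈ 1.0865.
Single-dose peak C₀ = D/Vd = 1714/227 ≈ 7.551 mcg/mL.
Steady-state peak Cmax,ss = C₀·R ≈ 7.551 × 1.0865 ≈ 8.204 mcg/mL.
Steady-state trough Cmin,ss = Cmax,ss·f ≈ 8.204 × 0.0796 ≈ 0.653 mcg/mL.
Trough 0.7 mcg/mL vs MEC 1 mcg/mL: subtherapeutic.

0.7 mcg/mL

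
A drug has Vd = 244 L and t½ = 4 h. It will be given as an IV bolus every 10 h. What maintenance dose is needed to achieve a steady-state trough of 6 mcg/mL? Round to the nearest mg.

6818 mg

τ/t½ = 10/4 ≈ 2.5, so f = (1/2)^(10/4) ≈ 0.176777.
Cmin,ss = (D/Vd)·f/(1−f), so D = Cmin,ss·Vd·(1−f)/f.
D = 6 × 244 × (1−f)/f ≈ 6 × 244 × 4.65684 ≈ 6817.61 mg.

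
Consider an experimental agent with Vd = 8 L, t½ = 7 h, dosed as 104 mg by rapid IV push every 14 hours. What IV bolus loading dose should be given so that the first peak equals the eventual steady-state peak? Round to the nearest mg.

f = (1/2)^(14/7) ≈ 0.250000; accumulation ratio R = 1/(1−f) ≈ 1.33333.
Loading dose to hit Cmax,ss on first dose: D_load = D_maint·R ≈ 104 × 1.33333 ≈ 138.67 mg.

139 mg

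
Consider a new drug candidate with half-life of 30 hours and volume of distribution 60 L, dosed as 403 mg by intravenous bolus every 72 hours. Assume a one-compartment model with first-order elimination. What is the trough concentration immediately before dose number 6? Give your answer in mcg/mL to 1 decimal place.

f = (1/2)^(τ/t½) = (1/2)^(72/30) ≈ 0.1895.
C₀ = D/Vd = 403/60 ≈ 6.717 mcg/mL.
Before the 6th dose, 5 doses have been given. Superposition: Cmin = C₀·(f + f² + … + f^5).
≈ 6.717 × (0.1895 + 0.0359 + 0.0068 + 0.0013 + 0.0002) ≈ 6.717 × 0.2337 ≈ 1.570 mcg/mL.

1.6 mcg/mL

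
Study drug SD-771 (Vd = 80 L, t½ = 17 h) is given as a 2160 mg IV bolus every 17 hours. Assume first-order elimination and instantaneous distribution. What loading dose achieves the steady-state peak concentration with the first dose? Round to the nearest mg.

4320 mg

f = (1/2)^(17/17) ≈ 0.500000; accumulation ratio R = 1/(1−f) ≈ 2.00000.
Loading dose to hit Cmax,ss on first dose: D_load = D_maint·R ≈ 2160 × 2.00000 ≈ 4320.00 mg.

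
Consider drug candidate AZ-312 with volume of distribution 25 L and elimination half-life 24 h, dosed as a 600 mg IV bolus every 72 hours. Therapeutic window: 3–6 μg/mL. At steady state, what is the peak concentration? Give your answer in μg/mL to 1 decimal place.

The dosing interval is 3 half-lives, so f = 2^(−3) = 0.125.
At steady state, R = 1/(1 − 0.125) = 8/7.
Single-dose peak C₀ = D/Vd = 600/25 = 24 μg/mL.
Steady-state peak Cmax,ss = C₀·R = 24 × 8/7 ≈ 27.429 μg/mL.
Peak 27.4 μg/mL vs MTC 6 μg/mL: exceeds toxic threshold.

27.4 μg/mL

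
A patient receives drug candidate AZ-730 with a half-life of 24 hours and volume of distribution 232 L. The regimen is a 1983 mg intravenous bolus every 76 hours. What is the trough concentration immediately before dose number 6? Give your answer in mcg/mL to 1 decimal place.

f = (1/2)^(τ/t½) = (1/2)^(76/24) ≈ 0.1114.
C₀ = D/Vd = 1983/232 ≈ 8.547 mcg/mL.
Before the 6th dose, 5 doses have been given. Superposition: Cmin = C₀·(f + f² + … + f^5).
≈ 8.547 × (0.1114 + 0.0124 + 0.0014 + 0.0002 + 0.0000) ≈ 8.547 × 0.1254 ≈ 1.072 mcg/mL.

1.1 mcg/mL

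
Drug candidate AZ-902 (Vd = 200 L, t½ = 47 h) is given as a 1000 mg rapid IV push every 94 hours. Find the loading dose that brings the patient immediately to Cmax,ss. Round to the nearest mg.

1333 mg

f = (1/2)^(94/47) ≈ 0.250000; accumulation ratio R = 1/(1−f) ≈ 1.33333.
Loading dose to hit Cmax,ss on first dose: D_load = D_maint·R ≈ 1000 × 1.33333 ≈ 1333.33 mg.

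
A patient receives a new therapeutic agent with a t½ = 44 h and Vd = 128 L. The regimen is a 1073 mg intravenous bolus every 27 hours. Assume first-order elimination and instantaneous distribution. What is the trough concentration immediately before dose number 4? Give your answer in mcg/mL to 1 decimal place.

f = (1/2)^(τ/t½) = (1/2)^(27/44) ≈ 0.6535.
C₀ = D/Vd = 1073/128 ≈ 8.383 mcg/mL.
Before the 4th dose, 3 doses have been given. Superposition: Cmin = C₀·(f + f² + … + f^3).
≈ 8.383 × (0.6535 + 0.4271 + 0.2791) ≈ 8.383 × 1.3597 ≈ 11.398 mcg/mL.

11.4 mcg/mL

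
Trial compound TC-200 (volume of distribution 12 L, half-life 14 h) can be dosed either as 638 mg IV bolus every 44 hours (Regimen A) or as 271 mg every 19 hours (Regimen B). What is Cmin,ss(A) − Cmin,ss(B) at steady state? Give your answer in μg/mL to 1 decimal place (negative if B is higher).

-7.7 μg/mL

Regimen A: f = (1/2)^(44/14) ≈ 0.1132; Cmin,ss = (638/12)·f/(1−f) ≈ 6.787 μg/mL.
Regimen B: f = (1/2)^(19/14) ≈ 0.3904; Cmin,ss = (271/12)·f/(1−f) ≈ 14.463 μg/mL.
Difference ≈ 6.787 − 14.463 ≈ -7.676 μg/mL.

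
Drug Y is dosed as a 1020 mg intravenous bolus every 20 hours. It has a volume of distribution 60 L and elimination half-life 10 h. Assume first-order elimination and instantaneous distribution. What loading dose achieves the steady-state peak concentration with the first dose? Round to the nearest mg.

1360 mg

f = (1/2)^(20/10) ≈ 0.250000; accumulation ratio R = 1/(1−f) ≈ 1.33333.
Loading dose to hit Cmax,ss on first dose: D_load = D_maint·R ≈ 1020 × 1.33333 ≈ 1360.00 mg.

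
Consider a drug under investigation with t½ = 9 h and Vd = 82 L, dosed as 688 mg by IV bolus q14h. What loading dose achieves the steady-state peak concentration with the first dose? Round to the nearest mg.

1043 mg

f = (1/2)^(14/9) ≈ 0.340198; accumulation ratio R = 1/(1−f) ≈ 1.51561.
Loading dose to hit Cmax,ss on first dose: D_load = D_maint·R ≈ 688 × 1.51561 ≈ 1042.74 mg.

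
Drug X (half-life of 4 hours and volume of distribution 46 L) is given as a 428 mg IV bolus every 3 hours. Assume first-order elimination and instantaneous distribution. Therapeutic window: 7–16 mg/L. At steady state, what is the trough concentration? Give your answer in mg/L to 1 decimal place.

Over one 3-h interval, 3/4 ≈ 0.75 half-lives elapse, leaving f ≈ 0.5946 of each dose.
At steady state, accumulation factor R = 1/(1 − e^(−kτ)) ≈ 2.4667.
Single-dose peak C₀ = D/Vd = 428/46 ≈ 9.304 mg/L.
Cmax,ss = C₀/(1 − f) ≈ 9.304/0.4054 ≈ 22.950 mg/L.
One interval later, Cmin,ss = Cmax,ss·e^(−kτ) ≈ 22.950 × 0.5946 ≈ 13.646 mg/L.
Trough 13.6 mg/L vs MEC 7 mg/L: adequate.

13.6 mg/L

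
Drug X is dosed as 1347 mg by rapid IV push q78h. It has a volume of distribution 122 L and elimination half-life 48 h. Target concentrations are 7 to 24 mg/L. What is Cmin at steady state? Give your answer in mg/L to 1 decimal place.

5.3 mg/L

τ/t½ = 78/48 ≈ 1.625, so fraction remaining f = (1/2)^(78/48) ≈ 0.3242.
Accumulation ratio R = 1/(1 − f) ≈ 1/0.6758 ≈ 1.4797.
Single-dose peak C₀ = D/Vd = 1347/122 ≈ 11.041 mg/L.
Steady-state peak Cmax,ss = C₀·R ≈ 11.041 × 1.4797 ≈ 16.337 mg/L.
One interval later, Cmin,ss = Cmax,ss·e^(−kτ) ≈ 16.337 × 0.3242 ≈ 5.296 mg/L.
Trough 5.3 mg/L vs MEC 7 mg/L: subtherapeutic.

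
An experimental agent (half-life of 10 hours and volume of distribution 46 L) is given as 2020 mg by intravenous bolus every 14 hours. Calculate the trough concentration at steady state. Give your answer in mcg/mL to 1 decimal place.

Over one 14-h interval, 14/10 ≈ 1.4 half-lives elapse, leaving f ≈ 0.3789 of each dose.
Each bolus raises the concentration by D/Vd = 2020/46 ≈ 43.913 mcg/mL.
Steady-state trough Cmin,ss = C₀·f/(1−f) ≈ 43.913 × 0.3789/0.6211 ≈ 26.789 mcg/mL.

26.8 mcg/mL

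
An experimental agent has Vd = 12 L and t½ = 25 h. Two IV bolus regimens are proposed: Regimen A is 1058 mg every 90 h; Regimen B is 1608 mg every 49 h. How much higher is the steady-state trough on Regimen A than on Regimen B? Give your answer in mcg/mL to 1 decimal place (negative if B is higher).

Regimen A: f = (1/2)^(90/25) ≈ 0.0825; Cmin,ss = (1058/12)·f/(1−f) ≈ 7.928 mcg/mL.
Regimen B: f = (1/2)^(49/25) ≈ 0.2570; Cmin,ss = (1608/12)·f/(1−f) ≈ 46.350 mcg/mL.
Difference ≈ 7.928 − 46.350 ≈ -38.422 mcg/mL.

-38.4 mcg/mL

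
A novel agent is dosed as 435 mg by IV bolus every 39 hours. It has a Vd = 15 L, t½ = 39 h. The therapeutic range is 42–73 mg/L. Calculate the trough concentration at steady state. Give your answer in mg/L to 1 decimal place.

τ = 39 h = 1 half-life, so f = (1/2)^1 = 0.5.
Accumulation ratio R = 1/(1 − f) = 1/0.5 = 2/1.
Single-dose peak C₀ = D/Vd = 435/15 = 29 mg/L.
Steady-state peak Cmax,ss = C₀·R = 29 × 2/1 ≈ 58.000 mg/L.
Steady-state trough Cmin,ss = Cmax,ss·f ≈ 58.000 × 0.5 ≈ 29.000 mg/L.
Trough 29.0 mg/L vs MEC 42 mg/L: subtherapeutic.

29.0 mg/L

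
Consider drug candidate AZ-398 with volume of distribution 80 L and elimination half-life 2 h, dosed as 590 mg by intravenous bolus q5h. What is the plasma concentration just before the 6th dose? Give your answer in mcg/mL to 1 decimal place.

f = (1/2)^(τ/t½) = (1/2)^(5/2) ≈ 0.1768.
C₀ = D/Vd = 590/80 ≈ 7.375 mcg/mL.
Before the 6th dose, 5 doses have been given. Superposition: Cmin = C₀·(f + f² + … + f^5).
≈ 7.375 × (0.1768 + 0.0313 + 0.0055 + 0.0010 + 0.0002) ≈ 7.375 × 0.2148 ≈ 1.584 mcg/mL.

1.6 mcg/mL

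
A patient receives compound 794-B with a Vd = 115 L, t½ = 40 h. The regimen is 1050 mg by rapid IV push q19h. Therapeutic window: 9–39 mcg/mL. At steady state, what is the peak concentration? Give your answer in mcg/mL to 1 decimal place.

32.5 mcg/mL

τ/t½ = 19/40 ≈ 0.475, so fraction remaining f = (1/2)^(19/40) ≈ 0.7195.
At steady state, accumulation factor R = 1/(1 − e^(−kτ)) ≈ 3.5651.
Single-dose peak C₀ = D/Vd = 1050/115 ≈ 9.130 mcg/mL.
Cmax,ss = C₀/(1 − f) ≈ 9.130/0.2805 ≈ 32.549 mcg/mL.
Peak 32.5 mcg/mL vs MTC 39 mcg/mL: below toxic threshold.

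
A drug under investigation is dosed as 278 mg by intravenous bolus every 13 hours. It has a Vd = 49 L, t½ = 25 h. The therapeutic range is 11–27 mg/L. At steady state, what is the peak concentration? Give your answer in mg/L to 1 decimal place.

18.7 mg/L

Over one 13-h interval, 13/25 ≈ 0.52 half-lives elapse, leaving f ≈ 0.6974 of each dose.
Accumulation ratio R = 1/(1 − f) ≈ 1/0.3026 ≈ 3.3047.
Each bolus raises the concentration by D/Vd = 278/49 ≈ 5.673 mg/L.
Steady-state peak Cmax,ss = C₀·R ≈ 5.673 × 3.3047 ≈ 18.748 mg/L.
Peak 18.7 mg/L vs MTC 27 mg/L: below toxic threshold.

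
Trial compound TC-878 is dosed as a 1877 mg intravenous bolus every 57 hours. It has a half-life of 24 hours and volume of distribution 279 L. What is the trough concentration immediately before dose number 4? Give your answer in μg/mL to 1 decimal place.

f = (1/2)^(τ/t½) = (1/2)^(57/24) ≈ 0.1928.
C₀ = D/Vd = 1877/279 ≈ 6.728 μg/mL.
Before the 4th dose, 3 doses have been given. Superposition: Cmin = C₀·(f + f² + … + f^3).
≈ 6.728 × (0.1928 + 0.0372 + 0.0072) ≈ 6.728 × 0.2372 ≈ 1.596 μg/mL.

1.6 μg/mL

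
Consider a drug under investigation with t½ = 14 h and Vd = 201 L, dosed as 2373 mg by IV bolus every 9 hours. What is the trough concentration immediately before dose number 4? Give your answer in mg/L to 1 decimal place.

15.5 mg/L

f = (1/2)^(τ/t½) = (1/2)^(9/14) ≈ 0.6404.
C₀ = D/Vd = 2373/201 ≈ 11.806 mg/L.
Before the 4th dose, 3 doses have been given. Superposition: Cmin = C₀·(f + f² + … + f^3).
≈ 11.806 × (0.6404 + 0.4101 + 0.2626) ≈ 11.806 × 1.3131 ≈ 15.502 mg/L.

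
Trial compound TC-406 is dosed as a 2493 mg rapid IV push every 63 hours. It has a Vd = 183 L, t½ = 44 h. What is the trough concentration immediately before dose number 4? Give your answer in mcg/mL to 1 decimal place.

f = (1/2)^(τ/t½) = (1/2)^(63/44) ≈ 0.3707.
C₀ = D/Vd = 2493/183 ≈ 13.623 mcg/mL.
Before the 4th dose, 3 doses have been given. Superposition: Cmin = C₀·(f + f² + … + f^3).
≈ 13.623 × (0.3707 + 0.1374 + 0.0509) ≈ 13.623 × 0.5590 ≈ 7.615 mcg/mL.

7.6 mcg/mL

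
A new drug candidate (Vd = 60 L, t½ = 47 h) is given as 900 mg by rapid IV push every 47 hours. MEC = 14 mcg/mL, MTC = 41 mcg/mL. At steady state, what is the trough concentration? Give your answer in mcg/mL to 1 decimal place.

15.0 mcg/mL

τ = 47 h = 1 half-life, so f = (1/2)^1 = 0.5.
Accumulation ratio R = 1/(1 − f) = 1/0.5 = 2/1.
Single-dose peak C₀ = D/Vd = 900/60 = 15 mcg/mL.
Steady-state peak Cmax,ss = C₀·R = 15 × 2/1 ≈ 30.000 mcg/mL.
Steady-state trough Cmin,ss = Cmax,ss·f ≈ 30.000 × 0.5 ≈ 15.000 mcg/mL.
Trough 15.0 mcg/mL vs MEC 14 mcg/mL: adequate.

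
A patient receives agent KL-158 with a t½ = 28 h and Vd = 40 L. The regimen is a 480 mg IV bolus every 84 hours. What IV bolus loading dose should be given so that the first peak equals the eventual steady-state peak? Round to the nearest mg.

f = (1/2)^(84/28) ≈ 0.125000; accumulation ratio R = 1/(1−f) ≈ 1.14286.
Loading dose to hit Cmax,ss on first dose: D_load = D_maint·R ≈ 480 × 1.14286 ≈ 548.57 mg.

549 mg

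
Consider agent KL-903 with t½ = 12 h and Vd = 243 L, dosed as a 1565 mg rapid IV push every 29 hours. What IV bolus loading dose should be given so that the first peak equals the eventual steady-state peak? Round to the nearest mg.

f = (1/2)^(29/12) ≈ 0.187288; accumulation ratio R = 1/(1−f) ≈ 1.23045.
Loading dose to hit Cmax,ss on first dose: D_load = D_maint·R ≈ 1565 × 1.23045 ≈ 1925.65 mg.

1926 mg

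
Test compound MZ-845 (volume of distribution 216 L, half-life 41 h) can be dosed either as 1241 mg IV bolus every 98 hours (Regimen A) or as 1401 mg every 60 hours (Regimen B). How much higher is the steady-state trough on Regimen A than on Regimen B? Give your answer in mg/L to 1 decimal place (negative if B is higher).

Regimen A: f = (1/2)^(98/41) ≈ 0.1908; Cmin,ss = (1241/216)·f/(1−f) ≈ 1.355 mg/L.
Regimen B: f = (1/2)^(60/41) ≈ 0.3626; Cmin,ss = (1401/216)·f/(1−f) ≈ 3.690 mg/L.
Difference ≈ 1.355 − 3.690 ≈ -2.335 mg/L.

-2.3 mg/L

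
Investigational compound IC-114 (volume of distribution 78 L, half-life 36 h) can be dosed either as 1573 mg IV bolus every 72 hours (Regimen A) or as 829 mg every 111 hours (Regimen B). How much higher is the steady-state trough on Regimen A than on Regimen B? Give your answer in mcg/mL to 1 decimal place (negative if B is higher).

Regimen A: f = (1/2)^(72/36) ≈ 0.2500; Cmin,ss = (1573/78)·f/(1−f) ≈ 6.722 mcg/mL.
Regimen B: f = (1/2)^(111/36) ≈ 0.1180; Cmin,ss = (829/78)·f/(1−f) ≈ 1.422 mcg/mL.
Difference ≈ 6.722 − 1.422 ≈ 5.300 mcg/mL.

5.3 mcg/mL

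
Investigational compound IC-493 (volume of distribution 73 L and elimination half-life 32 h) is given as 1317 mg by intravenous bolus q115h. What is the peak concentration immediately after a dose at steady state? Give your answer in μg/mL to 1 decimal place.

τ/t½ = 115/32 ≈ 3.5938, so fraction remaining f = (1/2)^(115/32) ≈ 0.0828.
At steady state, accumulation factor R = 1/(1 − e^(−kτ)) ≈ 1.0903.
Each bolus raises the concentration by D/Vd = 1317/73 ≈ 18.041 μg/mL.
Cmax,ss = C₀/(1 − f) ≈ 18.041/0.9172 ≈ 19.670 μg/mL.

19.7 μg/mL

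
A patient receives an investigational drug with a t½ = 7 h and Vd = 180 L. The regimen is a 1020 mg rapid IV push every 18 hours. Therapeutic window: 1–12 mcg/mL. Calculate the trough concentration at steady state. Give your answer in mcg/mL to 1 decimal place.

1.1 mcg/mL

k = ln2/t½ = ln2/7 ≈ 0.099021 h⁻¹; fraction remaining f = e^(−kτ) = e^(−0.099021×18) ≈ 0.1682.
Accumulation ratio R = 1/(1 − f) ≈ 1/0.8318 ≈ 1.2022.
Single-dose peak C₀ = D/Vd = 1020/180 ≈ 5.667 mcg/mL.
Cmax,ss = C₀/(1 − f) ≈ 5.667/0.8318 ≈ 6.813 mcg/mL.
Steady-state trough Cmin,ss = Cmax,ss·f ≈ 6.813 × 0.1682 ≈ 1.146 mcg/mL.
Trough 1.1 mcg/mL vs MEC 1 mcg/mL: adequate.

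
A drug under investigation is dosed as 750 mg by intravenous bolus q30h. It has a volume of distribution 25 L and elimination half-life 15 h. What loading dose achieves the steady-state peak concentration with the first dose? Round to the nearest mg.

f = (1/2)^(30/15) ≈ 0.250000; accumulation ratio R = 1/(1−f) ≈ 1.33333.
Loading dose to hit Cmax,ss on first dose: D_load = D_maint·R ≈ 750 × 1.33333 ≈ 1000.00 mg.

1000 mg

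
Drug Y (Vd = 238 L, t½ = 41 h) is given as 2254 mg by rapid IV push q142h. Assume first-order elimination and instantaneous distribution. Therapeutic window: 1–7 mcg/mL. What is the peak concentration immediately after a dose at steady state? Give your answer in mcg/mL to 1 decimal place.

k = ln2/t½ = ln2/41 ≈ 0.016906 h⁻¹; fraction remaining f = e^(−kτ) = e^(−0.016906×142) ≈ 0.0907.
Accumulation ratio R = 1/(1 − f) ≈ 1/0.9093 ≈ 1.0997.
Single-dose peak C₀ = D/Vd = 2254/238 ≈ 9.471 mcg/mL.
Cmax,ss = C₀/(1 − f) ≈ 9.471/0.9093 ≈ 10.416 mcg/mL.
Peak 10.4 mcg/mL vs MTC 7 mcg/mL: exceeds toxic threshold.

10.4 mcg/mL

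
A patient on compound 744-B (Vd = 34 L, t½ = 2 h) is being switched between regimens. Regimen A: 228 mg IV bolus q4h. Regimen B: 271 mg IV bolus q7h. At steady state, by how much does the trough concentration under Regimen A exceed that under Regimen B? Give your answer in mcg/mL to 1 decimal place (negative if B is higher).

Regimen A: f = (1/2)^(4/2) ≈ 0.2500; Cmin,ss = (228/34)·f/(1−f) ≈ 2.235 mcg/mL.
Regimen B: f = (1/2)^(7/2) ≈ 0.0884; Cmin,ss = (271/34)·f/(1−f) ≈ 0.773 mcg/mL.
Difference ≈ 2.235 − 0.773 ≈ 1.462 mcg/mL.

1.5 mcg/mL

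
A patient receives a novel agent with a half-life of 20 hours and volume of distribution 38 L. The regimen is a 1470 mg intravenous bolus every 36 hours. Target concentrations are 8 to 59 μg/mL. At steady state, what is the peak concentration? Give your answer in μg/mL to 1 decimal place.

54.3 μg/mL

τ/t½ = 36/20 ≈ 1.8, so fraction remaining f = (1/2)^(36/20) ≈ 0.2872.
Accumulation ratio R = 1/(1 − f) ≈ 1/0.7128 ≈ 1.4029.
Each bolus raises the concentration by D/Vd = 1470/38 ≈ 38.684 μg/mL.
Steady-state peak Cmax,ss = C₀·R ≈ 38.684 × 1.4029 ≈ 54.270 μg/mL.
Peak 54.3 μg/mL vs MTC 59 μg/mL: below toxic threshold.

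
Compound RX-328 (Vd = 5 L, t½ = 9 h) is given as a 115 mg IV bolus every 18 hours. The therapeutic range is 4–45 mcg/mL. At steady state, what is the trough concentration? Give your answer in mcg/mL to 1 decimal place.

7.7 mcg/mL

The dosing interval is 2 half-lives, so f = 2^(−2) = 0.25.
Accumulation ratio R = 1/(1 − f) = 1/0.75 = 4/3.
Single-dose peak C₀ = D/Vd = 115/5 = 23 mcg/mL.
Steady-state peak Cmax,ss = C₀·R = 23 × 4/3 ≈ 30.667 mcg/mL.
Steady-state trough Cmin,ss = Cmax,ss·f ≈ 30.667 × 0.25 ≈ 7.667 mcg/mL.
Trough 7.7 mcg/mL vs MEC 4 mcg/mL: adequate.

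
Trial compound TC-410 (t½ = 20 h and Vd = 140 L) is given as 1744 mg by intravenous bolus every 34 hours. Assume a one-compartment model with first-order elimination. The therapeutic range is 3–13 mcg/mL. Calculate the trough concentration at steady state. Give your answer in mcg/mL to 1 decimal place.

5.5 mcg/mL

τ/t½ = 34/20 ≈ 1.7, so fraction remaining f = (1/2)^(34/20) ≈ 0.3078.
Single-dose peak C₀ = D/Vd = 1744/140 ≈ 12.457 mcg/mL.
Steady-state trough Cmin,ss = C₀·f/(1−f) ≈ 12.457 × 0.3078/0.6922 ≈ 5.539 mcg/mL.
Trough 5.5 mcg/mL vs MEC 3 mcg/mL: adequate.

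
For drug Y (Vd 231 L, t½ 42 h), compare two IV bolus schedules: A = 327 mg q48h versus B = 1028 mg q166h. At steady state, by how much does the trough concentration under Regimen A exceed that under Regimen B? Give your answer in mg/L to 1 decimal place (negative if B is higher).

0.9 mg/L

Regimen A: f = (1/2)^(48/42) ≈ 0.4529; Cmin,ss = (327/231)·f/(1−f) ≈ 1.172 mg/L.
Regimen B: f = (1/2)^(166/42) ≈ 0.0646; Cmin,ss = (1028/231)·f/(1−f) ≈ 0.307 mg/L.
Difference ≈ 1.172 − 0.307 ≈ 0.865 mg/L.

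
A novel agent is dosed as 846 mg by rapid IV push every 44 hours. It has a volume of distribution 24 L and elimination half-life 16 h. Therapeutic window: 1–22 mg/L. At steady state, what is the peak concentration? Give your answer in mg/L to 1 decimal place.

τ/t½ = 44/16 ≈ 2.75, so fraction remaining f = (1/2)^(44/16) ≈ 0.1487.
Accumulation ratio R = 1/(1 − f) ≈ 1/0.8513 ≈ 1.1747.
Single-dose peak C₀ = D/Vd = 846/24 ≈ 35.250 mg/L.
Steady-state peak Cmax,ss = C₀·R ≈ 35.250 × 1.1747 ≈ 41.408 mg/L.
Peak 41.4 mg/L vs MTC 22 mg/L: exceeds toxic threshold.

41.4 mg/L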